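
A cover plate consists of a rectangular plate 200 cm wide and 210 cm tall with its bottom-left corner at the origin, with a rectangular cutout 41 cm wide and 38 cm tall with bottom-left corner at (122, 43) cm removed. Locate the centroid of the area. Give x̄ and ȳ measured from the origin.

Part | A | x̄ᵢ | ȳᵢ | A·x̄ᵢ | A·ȳᵢ
plate | 42000.00 | 100.00 | 105.00 | 4200000.00 | 4410000.00
hole | -1558.00 | 142.50 | 62.00 | -222015.00 | -96596.00
Σ | 40442.00 |  |  | 3977985.00 | 4313404.00
x̄ = 3977985.00 / 40442.00 = 98.36 cm
ȳ = 4313404.00 / 40442.00 = 106.66 cm

x̄ = 98.36 cm, ȳ = 106.66 cm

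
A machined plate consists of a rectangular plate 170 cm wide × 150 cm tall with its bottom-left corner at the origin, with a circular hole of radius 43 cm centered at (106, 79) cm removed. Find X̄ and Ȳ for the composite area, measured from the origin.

X̄ = 78.81 cm, Ȳ = 73.82 cm

Part | A | x̄ᵢ | ȳᵢ | A·x̄ᵢ | A·ȳᵢ
plate | 25500.00 | 85.00 | 75.00 | 2167500.00 | 1912500.00
hole | -5808.80 | 106.00 | 79.00 | -615733.31 | -458895.58
Σ | 19691.20 |  |  | 1551766.69 | 1453604.42
X̄ = 1551766.69 / 19691.20 = 78.81 cm
Ȳ = 1453604.42 / 19691.20 = 73.82 cm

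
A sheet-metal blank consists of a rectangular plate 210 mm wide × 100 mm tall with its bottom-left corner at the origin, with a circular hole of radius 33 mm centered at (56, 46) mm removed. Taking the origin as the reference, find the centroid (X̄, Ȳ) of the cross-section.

X̄ = 114.54 mm, Ȳ = 50.78 mm

Part | A | x̄ᵢ | ȳᵢ | A·x̄ᵢ | A·ȳᵢ
plate | 21000.00 | 105.00 | 50.00 | 2205000.00 | 1050000.00
hole | -3421.19 | 56.00 | 46.00 | -191586.89 | -157374.94
Σ | 17578.81 |  |  | 2013413.11 | 892625.06
X̄ = 2013413.11 / 17578.81 = 114.54 mm
Ȳ = 892625.06 / 17578.81 = 50.78 mm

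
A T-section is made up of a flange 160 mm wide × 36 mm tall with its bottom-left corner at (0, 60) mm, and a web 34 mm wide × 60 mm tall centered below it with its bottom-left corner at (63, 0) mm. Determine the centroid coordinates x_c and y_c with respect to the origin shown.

web: A = 34 × 60 = 2040.00, centroid at (80.00, 30.00).
flange: A = 160 × 36 = 5760.00, centroid at (80.00, 78.00).
ΣA = 7800.00 mm²
ΣAx_c = (2040.00)(80.00) + (5760.00)(80.00) = 624000.00 mm³
ΣAy_c = (2040.00)(30.00) + (5760.00)(78.00) = 510480.00 mm³
x_c = 624000.00 / 7800.00 = 80.00 mm
y_c = 510480.00 / 7800.00 = 65.45 mm

x_c = 80.00 mm, y_c = 65.45 mm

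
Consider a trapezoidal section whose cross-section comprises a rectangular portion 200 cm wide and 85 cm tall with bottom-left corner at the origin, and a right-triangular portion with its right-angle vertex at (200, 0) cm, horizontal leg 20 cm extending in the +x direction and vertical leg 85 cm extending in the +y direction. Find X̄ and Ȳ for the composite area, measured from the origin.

Part | A | x̄ᵢ | ȳᵢ | A·x̄ᵢ | A·ȳᵢ
rectangular portion | 17000.00 | 100.00 | 42.50 | 1700000.00 | 722500.00
triangular portion | 850.00 | 206.67 | 28.33 | 175666.67 | 24083.33
Σ | 17850.00 |  |  | 1875666.67 | 746583.33
X̄ = 1875666.67 / 17850.00 = 105.08 cm
Ȳ = 746583.33 / 17850.00 = 41.83 cm

X̄ = 105.08 cm, Ȳ = 41.83 cm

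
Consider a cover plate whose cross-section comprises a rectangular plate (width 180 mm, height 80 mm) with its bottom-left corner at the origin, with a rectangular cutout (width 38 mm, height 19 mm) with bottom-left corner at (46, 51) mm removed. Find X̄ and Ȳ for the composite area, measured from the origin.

X̄ = 91.32 mm, Ȳ = 38.92 mm

Part | A | x̄ᵢ | ȳᵢ | A·x̄ᵢ | A·ȳᵢ
plate | 14400.00 | 90.00 | 40.00 | 1296000.00 | 576000.00
hole | -722.00 | 65.00 | 60.50 | -46930.00 | -43681.00
Σ | 13678.00 |  |  | 1249070.00 | 532319.00
X̄ = 1249070.00 / 13678.00 = 91.32 mm
Ȳ = 532319.00 / 13678.00 = 38.92 mm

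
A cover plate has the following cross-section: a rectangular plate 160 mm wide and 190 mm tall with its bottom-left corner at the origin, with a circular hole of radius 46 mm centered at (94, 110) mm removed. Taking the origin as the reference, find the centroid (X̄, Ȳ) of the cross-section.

X̄ = 76.08 mm, Ȳ = 90.80 mm

Part | A | x̄ᵢ | ȳᵢ | A·x̄ᵢ | A·ȳᵢ
plate | 30400.00 | 80.00 | 95.00 | 2432000.00 | 2888000.00
hole | -6647.61 | 94.00 | 110.00 | -624875.35 | -731237.11
Σ | 23752.39 |  |  | 1807124.65 | 2156762.89
X̄ = 1807124.65 / 23752.39 = 76.08 mm
Ȳ = 2156762.89 / 23752.39 = 90.80 mm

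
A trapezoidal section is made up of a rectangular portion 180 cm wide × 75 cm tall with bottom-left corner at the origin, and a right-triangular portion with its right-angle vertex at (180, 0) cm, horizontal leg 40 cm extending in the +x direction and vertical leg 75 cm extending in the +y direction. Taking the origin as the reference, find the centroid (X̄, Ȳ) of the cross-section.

X̄ = 100.33 cm, Ȳ = 36.25 cm

rectangular portion: A = 180 × 75 = 13500.00, centroid at (90.00, 37.50).
triangular portion: A = ½·40·75 = 1500.00, centroid at (193.33, 25.00).
ΣA = 15000.00 cm², ΣAX̄ = 1505000.00 cm³, ΣAȲ = 543750.00 cm³.
X̄ = 1505000.00/15000.00 = 100.33 cm; Ȳ = 543750.00/15000.00 = 36.25 cm.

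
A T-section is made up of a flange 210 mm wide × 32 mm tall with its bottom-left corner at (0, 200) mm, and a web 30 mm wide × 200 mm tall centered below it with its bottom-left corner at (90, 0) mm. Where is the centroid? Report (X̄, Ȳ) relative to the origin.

X̄ = 105.00 mm, Ȳ = 161.28 mm

web: A = 30 × 200 = 6000.00, centroid at (105.00, 100.00).
flange: A = 210 × 32 = 6720.00, centroid at (105.00, 216.00).
ΣA = 12720.00 mm²
ΣAX̄ = (6000.00)(105.00) + (6720.00)(105.00) = 1335600.00 mm³
ΣAȲ = (6000.00)(100.00) + (6720.00)(216.00) = 2051520.00 mm³
X̄ = 1335600.00 / 12720.00 = 105.00 mm
Ȳ = 2051520.00 / 12720.00 = 161.28 mm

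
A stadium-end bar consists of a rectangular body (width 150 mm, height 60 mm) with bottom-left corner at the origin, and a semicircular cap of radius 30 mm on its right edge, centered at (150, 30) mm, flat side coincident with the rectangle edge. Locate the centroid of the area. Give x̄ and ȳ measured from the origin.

x̄ = 86.91 mm, ȳ = 30.00 mm

rectangular body: A = 150 × 60 = 9000.00, centroid at (75.00, 30.00).
semicircular end: A = ½π·30² = 1413.72, centroid at (162.73, 30.00).
ΣA = 10413.72 mm², ΣAx̄ = 905057.50 mm³, ΣAȳ = 312411.50 mm³.
x̄ = 905057.50/10413.72 = 86.91 mm; ȳ = 312411.50/10413.72 = 30.00 mm.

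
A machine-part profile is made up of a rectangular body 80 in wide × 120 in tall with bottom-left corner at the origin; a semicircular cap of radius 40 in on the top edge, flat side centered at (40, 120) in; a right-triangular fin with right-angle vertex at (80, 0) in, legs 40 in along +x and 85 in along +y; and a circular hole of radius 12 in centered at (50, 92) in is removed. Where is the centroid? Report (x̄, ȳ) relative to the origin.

Part | A | x̄ᵢ | ȳᵢ | A·x̄ᵢ | A·ȳᵢ
rectangular body | 9600.00 | 40.00 | 60.00 | 384000.00 | 576000.00
semicircular top | 2513.27 | 40.00 | 136.98 | 100530.96 | 344259.56
triangular fin | 1700.00 | 93.33 | 28.33 | 158666.67 | 48166.67
hole | -452.39 | 50.00 | 92.00 | -22619.47 | -41619.82
Σ | 13360.88 |  |  | 620578.16 | 926806.41
x̄ = 620578.16 / 13360.88 = 46.45 in
ȳ = 926806.41 / 13360.88 = 69.37 in

x̄ = 46.45 in, ȳ = 69.37 in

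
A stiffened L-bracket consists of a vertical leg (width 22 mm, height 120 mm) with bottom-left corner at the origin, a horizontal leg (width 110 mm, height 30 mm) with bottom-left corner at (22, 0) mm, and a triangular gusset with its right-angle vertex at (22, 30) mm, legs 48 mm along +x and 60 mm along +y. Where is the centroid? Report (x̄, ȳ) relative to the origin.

x̄ = 45.78 mm, ȳ = 37.93 mm

vertical leg: A = 22 × 120 = 2640.00, centroid at (11.00, 60.00).
horizontal leg: A = 110 × 30 = 3300.00, centroid at (77.00, 15.00).
gusset: A = ½·48·60 = 1440.00, centroid at (38.00, 50.00).
ΣA = 7380.00 mm²
ΣAx̄ = (2640.00)(11.00) + (3300.00)(77.00) + (1440.00)(38.00) = 337860.00 mm³
ΣAȳ = (2640.00)(60.00) + (3300.00)(15.00) + (1440.00)(50.00) = 279900.00 mm³
x̄ = 337860.00 / 7380.00 = 45.78 mm
ȳ = 279900.00 / 7380.00 = 37.93 mm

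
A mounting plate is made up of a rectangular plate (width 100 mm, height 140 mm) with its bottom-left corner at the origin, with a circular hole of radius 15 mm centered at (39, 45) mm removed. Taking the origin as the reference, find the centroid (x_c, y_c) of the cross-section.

x_c = 50.58 mm, y_c = 71.33 mm

plate: A = 100 × 140 = 14000.00, centroid at (50.00, 70.00).
hole: A = −π·15² = -706.86, centroid at (39.00, 45.00).
ΣA = 13293.14 mm², ΣAx_c = 672432.52 mm³, ΣAy_c = 948191.37 mm³.
x_c = 672432.52/13293.14 = 50.58 mm; y_c = 948191.37/13293.14 = 71.33 mm.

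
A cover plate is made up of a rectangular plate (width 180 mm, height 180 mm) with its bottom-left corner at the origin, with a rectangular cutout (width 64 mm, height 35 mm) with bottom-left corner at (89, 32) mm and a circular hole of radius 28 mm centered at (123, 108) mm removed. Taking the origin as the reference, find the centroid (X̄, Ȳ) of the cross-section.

X̄ = 84.56 mm, Ȳ = 91.67 mm

plate: A = 180 × 180 = 32400.00, centroid at (90.00, 90.00).
hole 1: A = −(64 × 35) = -2240.00, centroid at (121.00, 49.50).
hole 2: A = −π·28² = -2463.01, centroid at (123.00, 108.00).
ΣA = 27696.99 mm²
ΣAX̄ = (32400.00)(90.00) + (-2240.00)(121.00) + (-2463.01)(123.00) = 2342009.94 mm³
ΣAȲ = (32400.00)(90.00) + (-2240.00)(49.50) + (-2463.01)(108.00) = 2539115.07 mm³
X̄ = 2342009.94 / 27696.99 = 84.56 mm
Ȳ = 2539115.07 / 27696.99 = 91.67 mm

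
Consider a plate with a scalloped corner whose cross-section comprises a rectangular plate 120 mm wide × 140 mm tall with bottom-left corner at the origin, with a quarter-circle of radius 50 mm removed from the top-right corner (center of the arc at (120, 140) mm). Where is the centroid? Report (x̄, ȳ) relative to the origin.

plate: A = 120 × 140 = 16800.00, centroid at (60.00, 70.00).
removed quarter-circle: A = −¼π·50² = -1963.50, centroid at (98.78, 118.78).
ΣA = 14836.50 mm², ΣAx̄ = 814047.22 mm³, ΣAȳ = 942777.31 mm³.
x̄ = 814047.22/14836.50 = 54.87 mm; ȳ = 942777.31/14836.50 = 63.54 mm.

x̄ = 54.87 mm, ȳ = 63.54 mm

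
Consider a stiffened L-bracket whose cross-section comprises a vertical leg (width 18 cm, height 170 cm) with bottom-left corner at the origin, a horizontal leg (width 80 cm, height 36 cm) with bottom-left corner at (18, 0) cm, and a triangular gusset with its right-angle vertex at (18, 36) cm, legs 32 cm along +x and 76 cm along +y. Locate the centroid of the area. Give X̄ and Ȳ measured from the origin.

vertical leg: A = 18 × 170 = 3060.00, centroid at (9.00, 85.00).
horizontal leg: A = 80 × 36 = 2880.00, centroid at (58.00, 18.00).
gusset: A = ½·32·76 = 1216.00, centroid at (28.67, 61.33).
ΣA = 7156.00 cm²
ΣAX̄ = (3060.00)(9.00) + (2880.00)(58.00) + (1216.00)(28.67) = 229438.67 cm³
ΣAȲ = (3060.00)(85.00) + (2880.00)(18.00) + (1216.00)(61.33) = 386521.33 cm³
X̄ = 229438.67 / 7156.00 = 32.06 cm
Ȳ = 386521.33 / 7156.00 = 54.01 cm

X̄ = 32.06 cm, Ȳ = 54.01 cm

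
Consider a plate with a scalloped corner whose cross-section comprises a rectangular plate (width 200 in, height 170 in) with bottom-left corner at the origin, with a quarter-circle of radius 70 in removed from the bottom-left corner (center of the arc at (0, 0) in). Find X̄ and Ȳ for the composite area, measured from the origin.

Part | A | x̄ᵢ | ȳᵢ | A·x̄ᵢ | A·ȳᵢ
plate | 34000.00 | 100.00 | 85.00 | 3400000.00 | 2890000.00
removed quarter-circle | -3848.45 | 29.71 | 29.71 | -114333.33 | -114333.33
Σ | 30151.55 |  |  | 3285666.67 | 2775666.67
X̄ = 3285666.67 / 30151.55 = 108.97 in
Ȳ = 2775666.67 / 30151.55 = 92.06 in

X̄ = 108.97 in, Ȳ = 92.06 in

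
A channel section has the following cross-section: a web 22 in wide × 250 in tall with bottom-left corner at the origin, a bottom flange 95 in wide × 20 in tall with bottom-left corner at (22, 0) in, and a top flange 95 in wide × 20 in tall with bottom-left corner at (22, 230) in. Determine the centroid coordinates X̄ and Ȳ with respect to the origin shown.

X̄ = 34.90 in, Ȳ = 125.00 in

web: A = 22 × 250 = 5500.00, centroid at (11.00, 125.00).
bottom flange: A = 95 × 20 = 1900.00, centroid at (69.50, 10.00).
top flange: A = 95 × 20 = 1900.00, centroid at (69.50, 240.00).
ΣA = 9300.00 in²
ΣAX̄ = (5500.00)(11.00) + (1900.00)(69.50) + (1900.00)(69.50) = 324600.00 in³
ΣAȲ = (5500.00)(125.00) + (1900.00)(10.00) + (1900.00)(240.00) = 1162500.00 in³
X̄ = 324600.00 / 9300.00 = 34.90 in
Ȳ = 1162500.00 / 9300.00 = 125.00 in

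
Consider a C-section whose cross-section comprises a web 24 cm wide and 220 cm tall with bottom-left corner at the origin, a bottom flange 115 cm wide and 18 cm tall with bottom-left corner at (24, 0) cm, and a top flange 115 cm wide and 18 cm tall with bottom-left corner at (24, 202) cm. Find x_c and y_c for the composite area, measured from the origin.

x_c = 42.54 cm, y_c = 110.00 cm

web: A = 24 × 220 = 5280.00, centroid at (12.00, 110.00).
bottom flange: A = 115 × 18 = 2070.00, centroid at (81.50, 9.00).
top flange: A = 115 × 18 = 2070.00, centroid at (81.50, 211.00).
ΣA = 9420.00 cm²
ΣAx_c = (5280.00)(12.00) + (2070.00)(81.50) + (2070.00)(81.50) = 400770.00 cm³
ΣAy_c = (5280.00)(110.00) + (2070.00)(9.00) + (2070.00)(211.00) = 1036200.00 cm³
x_c = 400770.00 / 9420.00 = 42.54 cm
y_c = 1036200.00 / 9420.00 = 110.00 cm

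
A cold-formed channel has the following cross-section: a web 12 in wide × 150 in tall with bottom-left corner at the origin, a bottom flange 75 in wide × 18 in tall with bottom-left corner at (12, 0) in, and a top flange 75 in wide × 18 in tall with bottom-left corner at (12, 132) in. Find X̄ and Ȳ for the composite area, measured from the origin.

X̄ = 32.10 in, Ȳ = 75.00 in

Part | A | x̄ᵢ | ȳᵢ | A·x̄ᵢ | A·ȳᵢ
web | 1800.00 | 6.00 | 75.00 | 10800.00 | 135000.00
bottom flange | 1350.00 | 49.50 | 9.00 | 66825.00 | 12150.00
top flange | 1350.00 | 49.50 | 141.00 | 66825.00 | 190350.00
Σ | 4500.00 |  |  | 144450.00 | 337500.00
X̄ = 144450.00 / 4500.00 = 32.10 in
Ȳ = 337500.00 / 4500.00 = 75.00 in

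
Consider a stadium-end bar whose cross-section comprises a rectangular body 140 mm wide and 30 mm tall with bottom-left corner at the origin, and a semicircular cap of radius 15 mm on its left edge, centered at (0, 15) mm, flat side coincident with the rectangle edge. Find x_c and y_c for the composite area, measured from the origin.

Part | A | x̄ᵢ | ȳᵢ | A·x̄ᵢ | A·ȳᵢ
rectangular body | 4200.00 | 70.00 | 15.00 | 294000.00 | 63000.00
semicircular end | 353.43 | -6.37 | 15.00 | -2250.00 | 5301.44
Σ | 4553.43 |  |  | 291750.00 | 68301.44
x_c = 291750.00 / 4553.43 = 64.07 mm
y_c = 68301.44 / 4553.43 = 15.00 mm

x_c = 64.07 mm, y_c = 15.00 mm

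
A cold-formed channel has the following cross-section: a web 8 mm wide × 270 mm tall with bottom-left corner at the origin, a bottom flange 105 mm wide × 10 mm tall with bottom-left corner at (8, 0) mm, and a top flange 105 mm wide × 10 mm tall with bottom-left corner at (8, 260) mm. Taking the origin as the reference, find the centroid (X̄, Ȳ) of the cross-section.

Part | A | x̄ᵢ | ȳᵢ | A·x̄ᵢ | A·ȳᵢ
web | 2160.00 | 4.00 | 135.00 | 8640.00 | 291600.00
bottom flange | 1050.00 | 60.50 | 5.00 | 63525.00 | 5250.00
top flange | 1050.00 | 60.50 | 265.00 | 63525.00 | 278250.00
Σ | 4260.00 |  |  | 135690.00 | 575100.00
X̄ = 135690.00 / 4260.00 = 31.85 mm
Ȳ = 575100.00 / 4260.00 = 135.00 mm

X̄ = 31.85 mm, Ȳ = 135.00 mm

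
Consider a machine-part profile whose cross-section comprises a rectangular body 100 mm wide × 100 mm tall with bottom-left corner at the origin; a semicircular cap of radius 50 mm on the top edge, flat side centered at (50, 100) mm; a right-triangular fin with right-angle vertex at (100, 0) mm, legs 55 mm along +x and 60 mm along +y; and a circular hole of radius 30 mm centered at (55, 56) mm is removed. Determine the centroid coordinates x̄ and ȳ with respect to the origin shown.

rectangular body: A = 100 × 100 = 10000.00, centroid at (50.00, 50.00).
semicircular top: A = ½π·50² = 3926.99, centroid at (50.00, 121.22).
triangular fin: A = ½·55·60 = 1650.00, centroid at (118.33, 20.00).
hole: A = −π·30² = -2827.43, centroid at (55.00, 56.00).
ΣA = 12749.56 mm²
ΣAx̄ = (10000.00)(50.00) + (3926.99)(50.00) + (1650.00)(118.33) + (-2827.43)(55.00) = 736090.70 mm³
ΣAȳ = (10000.00)(50.00) + (3926.99)(121.22) + (1650.00)(20.00) + (-2827.43)(56.00) = 850696.15 mm³
x̄ = 736090.70 / 12749.56 = 57.73 mm
ȳ = 850696.15 / 12749.56 = 66.72 mm

x̄ = 57.73 mm, ȳ = 66.72 mm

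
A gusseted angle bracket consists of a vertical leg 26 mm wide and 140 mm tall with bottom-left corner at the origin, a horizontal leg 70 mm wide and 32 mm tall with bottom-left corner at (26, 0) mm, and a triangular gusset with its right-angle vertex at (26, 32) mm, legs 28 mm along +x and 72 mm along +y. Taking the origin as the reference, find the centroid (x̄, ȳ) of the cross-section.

x̄ = 31.88 mm, ȳ = 50.39 mm

vertical leg: A = 26 × 140 = 3640.00, centroid at (13.00, 70.00).
horizontal leg: A = 70 × 32 = 2240.00, centroid at (61.00, 16.00).
gusset: A = ½·28·72 = 1008.00, centroid at (35.33, 56.00).
ΣA = 6888.00 mm², ΣAx̄ = 219576.00 mm³, ΣAȳ = 347088.00 mm³.
x̄ = 219576.00/6888.00 = 31.88 mm; ȳ = 347088.00/6888.00 = 50.39 mm.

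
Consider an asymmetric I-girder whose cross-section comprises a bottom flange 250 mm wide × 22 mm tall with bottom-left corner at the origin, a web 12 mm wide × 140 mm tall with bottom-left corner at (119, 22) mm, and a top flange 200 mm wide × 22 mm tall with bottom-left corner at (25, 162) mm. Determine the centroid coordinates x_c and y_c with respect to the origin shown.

bottom flange: A = 250 × 22 = 5500.00, centroid at (125.00, 11.00).
web: A = 12 × 140 = 1680.00, centroid at (125.00, 92.00).
top flange: A = 200 × 22 = 4400.00, centroid at (125.00, 173.00).
ΣA = 11580.00 mm²
ΣAx_c = (5500.00)(125.00) + (1680.00)(125.00) + (4400.00)(125.00) = 1447500.00 mm³
ΣAy_c = (5500.00)(11.00) + (1680.00)(92.00) + (4400.00)(173.00) = 976260.00 mm³
x_c = 1447500.00 / 11580.00 = 125.00 mm
y_c = 976260.00 / 11580.00 = 84.31 mm

x_c = 125.00 mm, y_c = 84.31 mm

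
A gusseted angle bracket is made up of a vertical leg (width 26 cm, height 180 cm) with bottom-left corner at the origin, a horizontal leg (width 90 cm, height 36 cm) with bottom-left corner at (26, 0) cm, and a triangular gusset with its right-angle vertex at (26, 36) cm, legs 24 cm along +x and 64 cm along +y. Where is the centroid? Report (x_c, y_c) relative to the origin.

x_c = 36.49 cm, y_c = 60.26 cm

Part | A | x̄ᵢ | ȳᵢ | A·x̄ᵢ | A·ȳᵢ
vertical leg | 4680.00 | 13.00 | 90.00 | 60840.00 | 421200.00
horizontal leg | 3240.00 | 71.00 | 18.00 | 230040.00 | 58320.00
gusset | 768.00 | 34.00 | 57.33 | 26112.00 | 44032.00
Σ | 8688.00 |  |  | 316992.00 | 523552.00
x_c = 316992.00 / 8688.00 = 36.49 cm
y_c = 523552.00 / 8688.00 = 60.26 cm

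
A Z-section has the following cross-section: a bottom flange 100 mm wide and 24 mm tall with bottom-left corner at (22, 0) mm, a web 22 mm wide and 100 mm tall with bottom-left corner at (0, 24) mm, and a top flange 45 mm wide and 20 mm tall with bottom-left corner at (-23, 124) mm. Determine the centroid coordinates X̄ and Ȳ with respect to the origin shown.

Part | A | x̄ᵢ | ȳᵢ | A·x̄ᵢ | A·ȳᵢ
bottom flange | 2400.00 | 72.00 | 12.00 | 172800.00 | 28800.00
web | 2200.00 | 11.00 | 74.00 | 24200.00 | 162800.00
top flange | 900.00 | -0.50 | 134.00 | -450.00 | 120600.00
Σ | 5500.00 |  |  | 196550.00 | 312200.00
X̄ = 196550.00 / 5500.00 = 35.74 mm
Ȳ = 312200.00 / 5500.00 = 56.76 mm

X̄ = 35.74 mm, Ȳ = 56.76 mm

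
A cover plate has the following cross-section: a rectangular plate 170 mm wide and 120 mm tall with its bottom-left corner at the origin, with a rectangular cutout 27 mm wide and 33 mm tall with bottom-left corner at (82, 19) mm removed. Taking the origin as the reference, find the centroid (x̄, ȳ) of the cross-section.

Part | A | x̄ᵢ | ȳᵢ | A·x̄ᵢ | A·ȳᵢ
plate | 20400.00 | 85.00 | 60.00 | 1734000.00 | 1224000.00
hole | -891.00 | 95.50 | 35.50 | -85090.50 | -31630.50
Σ | 19509.00 |  |  | 1648909.50 | 1192369.50
x̄ = 1648909.50 / 19509.00 = 84.52 mm
ȳ = 1192369.50 / 19509.00 = 61.12 mm

x̄ = 84.52 mm, ȳ = 61.12 mm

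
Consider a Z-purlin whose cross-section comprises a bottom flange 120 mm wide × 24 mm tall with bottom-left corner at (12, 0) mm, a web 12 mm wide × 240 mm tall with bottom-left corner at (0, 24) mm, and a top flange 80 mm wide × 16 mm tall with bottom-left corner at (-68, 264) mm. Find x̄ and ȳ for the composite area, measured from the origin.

bottom flange: A = 120 × 24 = 2880.00, centroid at (72.00, 12.00).
web: A = 12 × 240 = 2880.00, centroid at (6.00, 144.00).
top flange: A = 80 × 16 = 1280.00, centroid at (-28.00, 272.00).
ΣA = 7040.00 mm²
ΣAx̄ = (2880.00)(72.00) + (2880.00)(6.00) + (1280.00)(-28.00) = 188800.00 mm³
ΣAȳ = (2880.00)(12.00) + (2880.00)(144.00) + (1280.00)(272.00) = 797440.00 mm³
x̄ = 188800.00 / 7040.00 = 26.82 mm
ȳ = 797440.00 / 7040.00 = 113.27 mm

x̄ = 26.82 mm, ȳ = 113.27 mm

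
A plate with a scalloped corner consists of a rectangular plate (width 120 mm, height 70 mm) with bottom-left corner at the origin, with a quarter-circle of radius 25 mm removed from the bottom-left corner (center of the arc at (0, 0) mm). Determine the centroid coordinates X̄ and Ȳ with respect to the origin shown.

X̄ = 63.07 mm, Ȳ = 36.51 mm

plate: A = 120 × 70 = 8400.00, centroid at (60.00, 35.00).
removed quarter-circle: A = −¼π·25² = -490.87, centroid at (10.61, 10.61).
ΣA = 7909.13 mm², ΣAX̄ = 498791.67 mm³, ΣAȲ = 288791.67 mm³.
X̄ = 498791.67/7909.13 = 63.07 mm; Ȳ = 288791.67/7909.13 = 36.51 mm.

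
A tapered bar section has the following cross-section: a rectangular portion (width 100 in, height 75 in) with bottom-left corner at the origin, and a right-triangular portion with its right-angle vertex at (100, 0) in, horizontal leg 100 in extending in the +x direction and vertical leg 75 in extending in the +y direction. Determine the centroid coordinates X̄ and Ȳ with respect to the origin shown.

X̄ = 77.78 in, Ȳ = 33.33 in

rectangular portion: A = 100 × 75 = 7500.00, centroid at (50.00, 37.50).
triangular portion: A = ½·100·75 = 3750.00, centroid at (133.33, 25.00).
ΣA = 11250.00 in²
ΣAX̄ = (7500.00)(50.00) + (3750.00)(133.33) = 875000.00 in³
ΣAȲ = (7500.00)(37.50) + (3750.00)(25.00) = 375000.00 in³
X̄ = 875000.00 / 11250.00 = 77.78 in
Ȳ = 375000.00 / 11250.00 = 33.33 in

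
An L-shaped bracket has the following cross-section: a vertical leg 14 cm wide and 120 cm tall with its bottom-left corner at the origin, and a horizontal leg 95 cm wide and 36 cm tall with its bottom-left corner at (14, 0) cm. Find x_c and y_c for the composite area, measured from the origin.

x_c = 43.55 cm, y_c = 31.84 cm

Part | A | x̄ᵢ | ȳᵢ | A·x̄ᵢ | A·ȳᵢ
vertical leg | 1680.00 | 7.00 | 60.00 | 11760.00 | 100800.00
horizontal leg | 3420.00 | 61.50 | 18.00 | 210330.00 | 61560.00
Σ | 5100.00 |  |  | 222090.00 | 162360.00
x_c = 222090.00 / 5100.00 = 43.55 cm
y_c = 162360.00 / 5100.00 = 31.84 cm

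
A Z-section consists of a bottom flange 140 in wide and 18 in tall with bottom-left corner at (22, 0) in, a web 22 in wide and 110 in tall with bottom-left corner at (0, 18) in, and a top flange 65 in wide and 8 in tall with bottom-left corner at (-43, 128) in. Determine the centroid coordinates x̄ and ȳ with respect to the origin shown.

x̄ = 46.34 in, ȳ = 49.08 in

bottom flange: A = 140 × 18 = 2520.00, centroid at (92.00, 9.00).
web: A = 22 × 110 = 2420.00, centroid at (11.00, 73.00).
top flange: A = 65 × 8 = 520.00, centroid at (-10.50, 132.00).
ΣA = 5460.00 in², ΣAx̄ = 253000.00 in³, ΣAȳ = 267980.00 in³.
x̄ = 253000.00/5460.00 = 46.34 in; ȳ = 267980.00/5460.00 = 49.08 in.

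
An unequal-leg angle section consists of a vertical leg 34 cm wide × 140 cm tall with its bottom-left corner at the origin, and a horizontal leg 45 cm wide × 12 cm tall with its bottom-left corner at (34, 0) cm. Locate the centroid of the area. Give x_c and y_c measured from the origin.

x_c = 21.02 cm, y_c = 63.48 cm

vertical leg: A = 34 × 140 = 4760.00, centroid at (17.00, 70.00).
horizontal leg: A = 45 × 12 = 540.00, centroid at (56.50, 6.00).
ΣA = 5300.00 cm²
ΣAx_c = (4760.00)(17.00) + (540.00)(56.50) = 111430.00 cm³
ΣAy_c = (4760.00)(70.00) + (540.00)(6.00) = 336440.00 cm³
x_c = 111430.00 / 5300.00 = 21.02 cm
y_c = 336440.00 / 5300.00 = 63.48 cm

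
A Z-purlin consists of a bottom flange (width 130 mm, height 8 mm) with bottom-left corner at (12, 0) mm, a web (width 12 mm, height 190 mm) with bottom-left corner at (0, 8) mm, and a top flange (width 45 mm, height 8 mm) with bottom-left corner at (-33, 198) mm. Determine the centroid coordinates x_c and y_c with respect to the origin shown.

bottom flange: A = 130 × 8 = 1040.00, centroid at (77.00, 4.00).
web: A = 12 × 190 = 2280.00, centroid at (6.00, 103.00).
top flange: A = 45 × 8 = 360.00, centroid at (-10.50, 202.00).
ΣA = 3680.00 mm²
ΣAx_c = (1040.00)(77.00) + (2280.00)(6.00) + (360.00)(-10.50) = 89980.00 mm³
ΣAy_c = (1040.00)(4.00) + (2280.00)(103.00) + (360.00)(202.00) = 311720.00 mm³
x_c = 89980.00 / 3680.00 = 24.45 mm
y_c = 311720.00 / 3680.00 = 84.71 mm

x_c = 24.45 mm, y_c = 84.71 mm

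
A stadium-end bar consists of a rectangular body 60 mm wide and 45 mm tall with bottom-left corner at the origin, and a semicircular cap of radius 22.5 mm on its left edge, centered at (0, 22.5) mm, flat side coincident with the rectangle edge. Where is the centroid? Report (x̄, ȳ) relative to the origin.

Part | A | x̄ᵢ | ȳᵢ | A·x̄ᵢ | A·ȳᵢ
rectangular body | 2700.00 | 30.00 | 22.50 | 81000.00 | 60750.00
semicircular end | 795.22 | -9.55 | 22.50 | -7593.75 | 17892.35
Σ | 3495.22 |  |  | 73406.25 | 78642.35
x̄ = 73406.25 / 3495.22 = 21.00 mm
ȳ = 78642.35 / 3495.22 = 22.50 mm

x̄ = 21.00 mm, ȳ = 22.50 mm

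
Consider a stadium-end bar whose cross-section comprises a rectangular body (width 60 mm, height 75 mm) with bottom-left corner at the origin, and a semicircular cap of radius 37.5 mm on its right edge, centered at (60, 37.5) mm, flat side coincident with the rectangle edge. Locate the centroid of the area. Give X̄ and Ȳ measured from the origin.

X̄ = 45.12 mm, Ȳ = 37.50 mm

rectangular body: A = 60 × 75 = 4500.00, centroid at (30.00, 37.50).
semicircular end: A = ½π·37.5² = 2208.93, centroid at (75.92, 37.50).
ΣA = 6708.93 mm², ΣAX̄ = 302692.19 mm³, ΣAȲ = 251584.96 mm³.
X̄ = 302692.19/6708.93 = 45.12 mm; Ȳ = 251584.96/6708.93 = 37.50 mm.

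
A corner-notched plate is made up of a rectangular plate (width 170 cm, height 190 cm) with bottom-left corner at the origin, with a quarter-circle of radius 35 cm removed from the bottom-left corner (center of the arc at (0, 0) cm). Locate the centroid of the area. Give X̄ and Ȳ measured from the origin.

X̄ = 87.15 cm, Ȳ = 97.46 cm

plate: A = 170 × 190 = 32300.00, centroid at (85.00, 95.00).
removed quarter-circle: A = −¼π·35² = -962.11, centroid at (14.85, 14.85).
ΣA = 31337.89 cm², ΣAX̄ = 2731208.33 cm³, ΣAȲ = 3054208.33 cm³.
X̄ = 2731208.33/31337.89 = 87.15 cm; Ȳ = 3054208.33/31337.89 = 97.46 cm.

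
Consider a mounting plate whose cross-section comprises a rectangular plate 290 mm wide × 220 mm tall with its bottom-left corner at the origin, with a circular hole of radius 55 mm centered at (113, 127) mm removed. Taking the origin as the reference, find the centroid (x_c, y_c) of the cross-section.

Part | A | x̄ᵢ | ȳᵢ | A·x̄ᵢ | A·ȳᵢ
plate | 63800.00 | 145.00 | 110.00 | 9251000.00 | 7018000.00
hole | -9503.32 | 113.00 | 127.00 | -1073874.91 | -1206921.36
Σ | 54296.68 |  |  | 8177125.09 | 5811078.64
x_c = 8177125.09 / 54296.68 = 150.60 mm
y_c = 5811078.64 / 54296.68 = 107.02 mm

x_c = 150.60 mm, y_c = 107.02 mm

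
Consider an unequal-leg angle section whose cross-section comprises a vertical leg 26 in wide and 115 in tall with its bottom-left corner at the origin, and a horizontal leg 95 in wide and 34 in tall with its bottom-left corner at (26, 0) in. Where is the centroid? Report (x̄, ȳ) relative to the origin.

x̄ = 44.42 in, ȳ = 36.47 in

vertical leg: A = 26 × 115 = 2990.00, centroid at (13.00, 57.50).
horizontal leg: A = 95 × 34 = 3230.00, centroid at (73.50, 17.00).
ΣA = 6220.00 in²
ΣAx̄ = (2990.00)(13.00) + (3230.00)(73.50) = 276275.00 in³
ΣAȳ = (2990.00)(57.50) + (3230.00)(17.00) = 226835.00 in³
x̄ = 276275.00 / 6220.00 = 44.42 in
ȳ = 226835.00 / 6220.00 = 36.47 in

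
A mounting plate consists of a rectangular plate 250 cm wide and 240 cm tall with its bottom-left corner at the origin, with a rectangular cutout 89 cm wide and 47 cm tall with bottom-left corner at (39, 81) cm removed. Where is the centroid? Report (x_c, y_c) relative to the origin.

x_c = 128.11 cm, y_c = 121.16 cm

plate: A = 250 × 240 = 60000.00, centroid at (125.00, 120.00).
hole: A = −(89 × 47) = -4183.00, centroid at (83.50, 104.50).
ΣA = 55817.00 cm², ΣAx_c = 7150719.50 cm³, ΣAy_c = 6762876.50 cm³.
x_c = 7150719.50/55817.00 = 128.11 cm; y_c = 6762876.50/55817.00 = 121.16 cm.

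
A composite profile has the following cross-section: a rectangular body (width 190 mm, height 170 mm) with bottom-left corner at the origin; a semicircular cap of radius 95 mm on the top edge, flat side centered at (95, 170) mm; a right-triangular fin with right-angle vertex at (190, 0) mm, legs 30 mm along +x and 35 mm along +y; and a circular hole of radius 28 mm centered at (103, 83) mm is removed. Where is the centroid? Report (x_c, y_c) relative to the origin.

Part | A | x̄ᵢ | ȳᵢ | A·x̄ᵢ | A·ȳᵢ
rectangular body | 32300.00 | 95.00 | 85.00 | 3068500.00 | 2745500.00
semicircular top | 14176.44 | 95.00 | 210.32 | 1346761.50 | 2981577.60
triangular fin | 525.00 | 200.00 | 11.67 | 105000.00 | 6125.00
hole | -2463.01 | 103.00 | 83.00 | -253689.89 | -204429.72
Σ | 44538.43 |  |  | 4266571.61 | 5528772.88
x_c = 4266571.61 / 44538.43 = 95.80 mm
y_c = 5528772.88 / 44538.43 = 124.13 mm

x_c = 95.80 mm, y_c = 124.13 mm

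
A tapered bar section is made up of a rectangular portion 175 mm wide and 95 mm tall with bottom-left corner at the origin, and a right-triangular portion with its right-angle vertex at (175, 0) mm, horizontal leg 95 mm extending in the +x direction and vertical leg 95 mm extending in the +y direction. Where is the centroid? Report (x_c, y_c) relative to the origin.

rectangular portion: A = 175 × 95 = 16625.00, centroid at (87.50, 47.50).
triangular portion: A = ½·95·95 = 4512.50, centroid at (206.67, 31.67).
ΣA = 21137.50 mm²
ΣAx_c = (16625.00)(87.50) + (4512.50)(206.67) = 2387270.83 mm³
ΣAy_c = (16625.00)(47.50) + (4512.50)(31.67) = 932583.33 mm³
x_c = 2387270.83 / 21137.50 = 112.94 mm
y_c = 932583.33 / 21137.50 = 44.12 mm

x_c = 112.94 mm, y_c = 44.12 mm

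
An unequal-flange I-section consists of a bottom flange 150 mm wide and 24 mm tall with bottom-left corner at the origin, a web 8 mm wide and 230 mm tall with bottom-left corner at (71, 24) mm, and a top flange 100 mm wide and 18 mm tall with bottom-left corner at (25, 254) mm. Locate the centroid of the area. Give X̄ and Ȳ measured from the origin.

Part | A | x̄ᵢ | ȳᵢ | A·x̄ᵢ | A·ȳᵢ
bottom flange | 3600.00 | 75.00 | 12.00 | 270000.00 | 43200.00
web | 1840.00 | 75.00 | 139.00 | 138000.00 | 255760.00
top flange | 1800.00 | 75.00 | 263.00 | 135000.00 | 473400.00
Σ | 7240.00 |  |  | 543000.00 | 772360.00
X̄ = 543000.00 / 7240.00 = 75.00 mm
Ȳ = 772360.00 / 7240.00 = 106.68 mm

X̄ = 75.00 mm, Ȳ = 106.68 mm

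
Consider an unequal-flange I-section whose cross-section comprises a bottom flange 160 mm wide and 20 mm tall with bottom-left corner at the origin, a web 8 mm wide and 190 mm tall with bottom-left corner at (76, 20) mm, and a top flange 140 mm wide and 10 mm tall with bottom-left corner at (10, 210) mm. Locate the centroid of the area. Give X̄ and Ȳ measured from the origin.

X̄ = 80.00 mm, Ȳ = 82.97 mm

bottom flange: A = 160 × 20 = 3200.00, centroid at (80.00, 10.00).
web: A = 8 × 190 = 1520.00, centroid at (80.00, 115.00).
top flange: A = 140 × 10 = 1400.00, centroid at (80.00, 215.00).
ΣA = 6120.00 mm²
ΣAX̄ = (3200.00)(80.00) + (1520.00)(80.00) + (1400.00)(80.00) = 489600.00 mm³
ΣAȲ = (3200.00)(10.00) + (1520.00)(115.00) + (1400.00)(215.00) = 507800.00 mm³
X̄ = 489600.00 / 6120.00 = 80.00 mm
Ȳ = 507800.00 / 6120.00 = 82.97 mm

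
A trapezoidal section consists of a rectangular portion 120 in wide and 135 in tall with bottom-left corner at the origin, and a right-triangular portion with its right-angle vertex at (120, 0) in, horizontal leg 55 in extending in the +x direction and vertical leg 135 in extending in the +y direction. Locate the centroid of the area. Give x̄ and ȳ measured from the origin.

x̄ = 74.60 in, ȳ = 63.31 in

rectangular portion: A = 120 × 135 = 16200.00, centroid at (60.00, 67.50).
triangular portion: A = ½·55·135 = 3712.50, centroid at (138.33, 45.00).
ΣA = 19912.50 in²
ΣAx̄ = (16200.00)(60.00) + (3712.50)(138.33) = 1485562.50 in³
ΣAȳ = (16200.00)(67.50) + (3712.50)(45.00) = 1260562.50 in³
x̄ = 1485562.50 / 19912.50 = 74.60 in
ȳ = 1260562.50 / 19912.50 = 63.31 in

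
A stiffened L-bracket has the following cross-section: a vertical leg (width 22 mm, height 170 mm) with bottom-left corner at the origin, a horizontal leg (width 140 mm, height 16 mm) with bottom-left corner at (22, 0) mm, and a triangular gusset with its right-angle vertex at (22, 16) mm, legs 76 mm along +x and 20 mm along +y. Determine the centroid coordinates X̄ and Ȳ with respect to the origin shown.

Part | A | x̄ᵢ | ȳᵢ | A·x̄ᵢ | A·ȳᵢ
vertical leg | 3740.00 | 11.00 | 85.00 | 41140.00 | 317900.00
horizontal leg | 2240.00 | 92.00 | 8.00 | 206080.00 | 17920.00
gusset | 760.00 | 47.33 | 22.67 | 35973.33 | 17226.67
Σ | 6740.00 |  |  | 283193.33 | 353046.67
X̄ = 283193.33 / 6740.00 = 42.02 mm
Ȳ = 353046.67 / 6740.00 = 52.38 mm

X̄ = 42.02 mm, Ȳ = 52.38 mm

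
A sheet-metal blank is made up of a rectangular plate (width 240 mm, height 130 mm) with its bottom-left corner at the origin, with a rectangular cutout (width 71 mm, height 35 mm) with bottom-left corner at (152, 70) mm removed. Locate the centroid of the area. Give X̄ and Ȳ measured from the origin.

X̄ = 114.16 mm, Ȳ = 63.05 mm

plate: A = 240 × 130 = 31200.00, centroid at (120.00, 65.00).
hole: A = −(71 × 35) = -2485.00, centroid at (187.50, 87.50).
ΣA = 28715.00 mm², ΣAX̄ = 3278062.50 mm³, ΣAȲ = 1810562.50 mm³.
X̄ = 3278062.50/28715.00 = 114.16 mm; Ȳ = 1810562.50/28715.00 = 63.05 mm.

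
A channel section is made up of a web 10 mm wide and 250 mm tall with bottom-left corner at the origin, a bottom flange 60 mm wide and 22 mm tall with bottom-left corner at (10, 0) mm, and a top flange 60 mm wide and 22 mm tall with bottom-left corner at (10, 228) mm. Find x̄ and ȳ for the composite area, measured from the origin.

x̄ = 22.98 mm, ȳ = 125.00 mm

Part | A | x̄ᵢ | ȳᵢ | A·x̄ᵢ | A·ȳᵢ
web | 2500.00 | 5.00 | 125.00 | 12500.00 | 312500.00
bottom flange | 1320.00 | 40.00 | 11.00 | 52800.00 | 14520.00
top flange | 1320.00 | 40.00 | 239.00 | 52800.00 | 315480.00
Σ | 5140.00 |  |  | 118100.00 | 642500.00
x̄ = 118100.00 / 5140.00 = 22.98 mm
ȳ = 642500.00 / 5140.00 = 125.00 mm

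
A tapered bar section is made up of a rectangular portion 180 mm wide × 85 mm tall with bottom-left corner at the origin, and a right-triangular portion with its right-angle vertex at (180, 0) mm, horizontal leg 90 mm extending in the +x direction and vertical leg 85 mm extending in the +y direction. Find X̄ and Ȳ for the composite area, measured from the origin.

X̄ = 114.00 mm, Ȳ = 39.67 mm

rectangular portion: A = 180 × 85 = 15300.00, centroid at (90.00, 42.50).
triangular portion: A = ½·90·85 = 3825.00, centroid at (210.00, 28.33).
ΣA = 19125.00 mm², ΣAX̄ = 2180250.00 mm³, ΣAȲ = 758625.00 mm³.
X̄ = 2180250.00/19125.00 = 114.00 mm; Ȳ = 758625.00/19125.00 = 39.67 mm.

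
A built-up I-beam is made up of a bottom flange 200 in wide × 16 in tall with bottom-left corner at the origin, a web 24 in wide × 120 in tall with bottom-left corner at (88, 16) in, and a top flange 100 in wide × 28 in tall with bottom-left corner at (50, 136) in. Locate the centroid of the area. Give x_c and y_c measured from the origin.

x_c = 100.00 in, y_c = 74.83 in

bottom flange: A = 200 × 16 = 3200.00, centroid at (100.00, 8.00).
web: A = 24 × 120 = 2880.00, centroid at (100.00, 76.00).
top flange: A = 100 × 28 = 2800.00, centroid at (100.00, 150.00).
ΣA = 8880.00 in², ΣAx_c = 888000.00 in³, ΣAy_c = 664480.00 in³.
x_c = 888000.00/8880.00 = 100.00 in; y_c = 664480.00/8880.00 = 74.83 in.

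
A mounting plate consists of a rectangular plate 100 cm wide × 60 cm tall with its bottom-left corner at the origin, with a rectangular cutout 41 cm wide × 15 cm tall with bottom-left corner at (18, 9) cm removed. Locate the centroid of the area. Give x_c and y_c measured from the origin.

Part | A | x̄ᵢ | ȳᵢ | A·x̄ᵢ | A·ȳᵢ
plate | 6000.00 | 50.00 | 30.00 | 300000.00 | 180000.00
hole | -615.00 | 38.50 | 16.50 | -23677.50 | -10147.50
Σ | 5385.00 |  |  | 276322.50 | 169852.50
x_c = 276322.50 / 5385.00 = 51.31 cm
y_c = 169852.50 / 5385.00 = 31.54 cm

x_c = 51.31 cm, y_c = 31.54 cm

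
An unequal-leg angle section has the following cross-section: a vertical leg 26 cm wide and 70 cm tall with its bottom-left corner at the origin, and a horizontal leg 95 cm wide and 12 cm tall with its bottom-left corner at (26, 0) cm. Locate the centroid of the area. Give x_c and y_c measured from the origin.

vertical leg: A = 26 × 70 = 1820.00, centroid at (13.00, 35.00).
horizontal leg: A = 95 × 12 = 1140.00, centroid at (73.50, 6.00).
ΣA = 2960.00 cm²
ΣAx_c = (1820.00)(13.00) + (1140.00)(73.50) = 107450.00 cm³
ΣAy_c = (1820.00)(35.00) + (1140.00)(6.00) = 70540.00 cm³
x_c = 107450.00 / 2960.00 = 36.30 cm
y_c = 70540.00 / 2960.00 = 23.83 cm

x_c = 36.30 cm, y_c = 23.83 cm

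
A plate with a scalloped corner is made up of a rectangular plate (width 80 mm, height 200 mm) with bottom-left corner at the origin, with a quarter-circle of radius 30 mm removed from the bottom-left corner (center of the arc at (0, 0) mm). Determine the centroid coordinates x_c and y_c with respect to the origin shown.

plate: A = 80 × 200 = 16000.00, centroid at (40.00, 100.00).
removed quarter-circle: A = −¼π·30² = -706.86, centroid at (12.73, 12.73).
ΣA = 15293.14 mm², ΣAx_c = 631000.00 mm³, ΣAy_c = 1591000.00 mm³.
x_c = 631000.00/15293.14 = 41.26 mm; y_c = 1591000.00/15293.14 = 104.03 mm.

x_c = 41.26 mm, y_c = 104.03 mm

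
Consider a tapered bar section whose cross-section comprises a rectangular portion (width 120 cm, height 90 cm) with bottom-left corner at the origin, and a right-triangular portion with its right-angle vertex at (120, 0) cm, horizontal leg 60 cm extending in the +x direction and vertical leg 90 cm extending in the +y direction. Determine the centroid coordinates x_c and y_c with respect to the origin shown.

x_c = 76.00 cm, y_c = 42.00 cm

Part | A | x̄ᵢ | ȳᵢ | A·x̄ᵢ | A·ȳᵢ
rectangular portion | 10800.00 | 60.00 | 45.00 | 648000.00 | 486000.00
triangular portion | 2700.00 | 140.00 | 30.00 | 378000.00 | 81000.00
Σ | 13500.00 |  |  | 1026000.00 | 567000.00
x_c = 1026000.00 / 13500.00 = 76.00 cm
y_c = 567000.00 / 13500.00 = 42.00 cm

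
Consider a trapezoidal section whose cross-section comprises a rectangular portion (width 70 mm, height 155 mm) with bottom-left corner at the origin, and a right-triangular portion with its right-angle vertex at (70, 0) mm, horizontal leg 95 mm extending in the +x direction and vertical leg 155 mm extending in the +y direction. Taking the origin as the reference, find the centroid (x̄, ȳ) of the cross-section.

x̄ = 61.95 mm, ȳ = 67.06 mm

rectangular portion: A = 70 × 155 = 10850.00, centroid at (35.00, 77.50).
triangular portion: A = ½·95·155 = 7362.50, centroid at (101.67, 51.67).
ΣA = 18212.50 mm²
ΣAx̄ = (10850.00)(35.00) + (7362.50)(101.67) = 1128270.83 mm³
ΣAȳ = (10850.00)(77.50) + (7362.50)(51.67) = 1221270.83 mm³
x̄ = 1128270.83 / 18212.50 = 61.95 mm
ȳ = 1221270.83 / 18212.50 = 67.06 mm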